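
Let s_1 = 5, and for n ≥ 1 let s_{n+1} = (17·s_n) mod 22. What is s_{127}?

We have s_1 = 5; s_2 = 19; s_3 = 15; s_4 = 13; s_5 = 1; s_6 = 17; s_7 = 3; s_8 = 7; s_9 = 9; s_{10} = 21; s_{11} = 5.
Since s_{11} = s_1 = 5, the sequence is periodic with period 10.
(127 - 1) mod 10 = 6, so s_{127} = s_7 = 3.

3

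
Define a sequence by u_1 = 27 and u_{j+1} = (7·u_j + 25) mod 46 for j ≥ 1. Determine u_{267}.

u_1 = 27; u_2 = 30; u_3 = 5; u_4 = 14; u_5 = 31; u_6 = 12; u_7 = 17; u_8 = 6; u_9 = 21; u_{10} = 34; u_{11} = 33; u_{12} = 26; u_{13} = 23; u_{14} = 2; u_{15} = 39; u_{16} = 22; u_{17} = 41; u_{18} = 36; u_{19} = 1; u_{20} = 32; u_{21} = 19; u_{22} = 20; u_{23} = 27.
The sequence repeats with period 22.
(267 - 1) mod 22 = 2, so u_{267} = u_3 = 5.

5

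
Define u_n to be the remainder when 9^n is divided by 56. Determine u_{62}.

25

u_0 = 1,  u_1 = 9,  u_2 = 25,  u_3 = 1.
Since u_3 = u_0 = 1, the sequence is periodic with period 3.
So u_{62} = u_{0 + ((62-0) mod 3)} = u_2 = 25.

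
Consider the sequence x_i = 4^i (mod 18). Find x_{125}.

16

We have x_1 = 4, x_2 = 16, x_3 = 10, x_4 = 4.
The sequence repeats with period 3.
(125 - 1) mod 3 = 1, so x_{125} = x_2 = 16.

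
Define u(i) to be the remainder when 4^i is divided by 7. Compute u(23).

2

Computing terms: u(0) = 1; u(1) = 4; u(2) = 2; u(3) = 1.
Since u(3) = u(0) = 1, the sequence is periodic with period 3.
(23 - 0) mod 3 = 2, so u(23) = u(2) = 2.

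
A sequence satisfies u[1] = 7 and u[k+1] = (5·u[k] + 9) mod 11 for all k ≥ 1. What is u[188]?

9

u[1] = 7; u[2] = 0; u[3] = 9; u[4] = 10; u[5] = 4; u[6] = 7.
The sequence repeats with period 5.
So u[188] = u[1 + ((188-1) mod 5)] = u[3] = 9.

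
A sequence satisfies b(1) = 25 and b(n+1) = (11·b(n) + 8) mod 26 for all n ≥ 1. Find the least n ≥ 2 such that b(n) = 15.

7

Listing terms: b(1) = 25, b(2) = 23, b(3) = 1, b(4) = 19, b(5) = 9, b(6) = 3, b(7) = 15, b(8) = 17, b(9) = 13, b(10) = 21, b(11) = 5, b(12) = 11, b(13) = 25.
The sequence repeats with period 12.
The value 15 first appears (with n ≥ 2) at b(7).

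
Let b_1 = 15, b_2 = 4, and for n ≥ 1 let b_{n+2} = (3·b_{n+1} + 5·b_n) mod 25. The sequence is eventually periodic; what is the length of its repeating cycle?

20

We have b_1 = 15; b_2 = 4; b_3 = 12; b_4 = 6; b_5 = 3; b_6 = 14; b_7 = 7; b_8 = 16; b_9 = 8; b_{10} = 4; b_{11} = 2; b_{12} = 1; b_{13} = 13; b_{14} = 19; b_{15} = 22; b_{16} = 11; b_{17} = 18; b_{18} = 9; b_{19} = 17; b_{20} = 21; b_{21} = 23; b_{22} = 24; b_{23} = 12; b_{24} = 6.
Since (b_{23}, b_{24}) = (b_3, b_4) = (12, 6) (two consecutive terms determine the rest), the sequence is eventually periodic: after a pre-period of length 2 it cycles with period 20.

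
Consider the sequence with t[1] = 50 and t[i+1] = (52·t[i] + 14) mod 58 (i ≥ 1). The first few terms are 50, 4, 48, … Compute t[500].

48

t[1] = 50, t[2] = 4, t[3] = 48, t[4] = 16, t[5] = 34, t[6] = 42, t[7] = 52, t[8] = 50.
Since t[8] = t[1] = 50, the sequence is periodic with period 7.
(500 - 1) mod 7 = 2, so t[500] = t[3] = 48.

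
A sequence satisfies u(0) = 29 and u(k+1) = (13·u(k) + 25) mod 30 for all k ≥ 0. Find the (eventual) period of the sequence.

u(0) = 29,  u(1) = 12,  u(2) = 1,  u(3) = 8,  u(4) = 9,  u(5) = 22,  u(6) = 11,  u(7) = 18,  u(8) = 19,  u(9) = 2,  u(10) = 21,  u(11) = 28,  u(12) = 29.
Since u(12) = u(0) = 29, the sequence is periodic with period 12.

12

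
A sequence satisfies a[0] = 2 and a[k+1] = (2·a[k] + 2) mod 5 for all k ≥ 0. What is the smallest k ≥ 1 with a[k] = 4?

2

Listing terms: a[0] = 2, a[1] = 1, a[2] = 4, a[3] = 0, a[4] = 2.
The sequence repeats with period 4.
The value 4 first appears (with k ≥ 1) at a[2].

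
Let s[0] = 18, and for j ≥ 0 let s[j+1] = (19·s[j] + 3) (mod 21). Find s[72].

Computing terms: s[0] = 18; s[1] = 9; s[2] = 6; s[3] = 12; s[4] = 0; s[5] = 3; s[6] = 18.
The sequence repeats with period 6.
(72 - 0) mod 6 = 0, so s[72] = s[0] = 18.

18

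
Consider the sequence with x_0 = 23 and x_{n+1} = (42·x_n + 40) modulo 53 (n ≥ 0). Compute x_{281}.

x_0 = 23, x_1 = 52, x_2 = 51, x_3 = 9, x_4 = 47, x_5 = 0, x_6 = 40, x_7 = 24, x_8 = 41, x_9 = 13, x_{10} = 3, x_{11} = 7, x_{12} = 16, x_{13} = 23.
The sequence repeats with period 13.
(281 - 0) mod 13 = 8, so x_{281} = x_8 = 41.

41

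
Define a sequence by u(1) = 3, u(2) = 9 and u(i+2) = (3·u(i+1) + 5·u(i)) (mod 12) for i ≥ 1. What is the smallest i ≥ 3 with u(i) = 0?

u(1) = 3,  u(2) = 9,  u(3) = 6,  u(4) = 3,  u(5) = 3,  u(6) = 0,  u(7) = 3,  u(8) = 9.
Since (u(7), u(8)) = (u(1), u(2)) = (3, 9) (two consecutive terms determine the rest), the sequence is periodic with period 6.
The value 0 first appears (with i ≥ 3) at u(6).

6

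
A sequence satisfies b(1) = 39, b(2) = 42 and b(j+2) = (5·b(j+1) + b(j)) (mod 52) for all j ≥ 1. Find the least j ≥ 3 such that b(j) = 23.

Listing terms: b(1) = 39,  b(2) = 42,  b(3) = 41,  b(4) = 39,  b(5) = 28,  b(6) = 23,  b(7) = 39,  b(8) = 10,  b(9) = 37,  b(10) = 39,  b(11) = 24,  b(12) = 3,  b(13) = 39,  b(14) = 42.
Since (b(13), b(14)) = (b(1), b(2)) = (39, 42) (two consecutive terms determine the rest), the sequence is periodic with period 12.
The value 23 first appears (with j ≥ 3) at b(6).

6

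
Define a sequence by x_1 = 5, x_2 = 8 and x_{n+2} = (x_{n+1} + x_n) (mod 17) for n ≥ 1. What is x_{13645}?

x_1 = 5,  x_2 = 8,  x_3 = 13,  x_4 = 4,  x_5 = 0,  x_6 = 4,  x_7 = 4,  x_8 = 8,  x_9 = 12,  x_{10} = 3,  x_{11} = 15,  x_{12} = 1,  x_{13} = 16,  x_{14} = 0,  x_{15} = 16,  x_{16} = 16,  x_{17} = 15,  x_{18} = 14,  x_{19} = 12,  x_{20} = 9,  x_{21} = 4,  x_{22} = 13,  x_{23} = 0,  x_{24} = 13,  x_{25} = 13,  x_{26} = 9,  x_{27} = 5,  x_{28} = 14,  x_{29} = 2,  x_{30} = 16,  x_{31} = 1,  x_{32} = 0,  x_{33} = 1,  x_{34} = 1,  x_{35} = 2,  x_{36} = 3,  x_{37} = 5,  x_{38} = 8.
The sequence repeats with period 36.
(13645 - 1) mod 36 = 0, so x_{13645} = x_1 = 5.

5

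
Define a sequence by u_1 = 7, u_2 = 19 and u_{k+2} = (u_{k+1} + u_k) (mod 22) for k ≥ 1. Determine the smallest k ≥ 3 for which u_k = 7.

We have u_1 = 7; u_2 = 19; u_3 = 4; u_4 = 1; u_5 = 5; u_6 = 6; u_7 = 11; u_8 = 17; u_9 = 6; u_{10} = 1; u_{11} = 7; u_{12} = 8; u_{13} = 15; u_{14} = 1; u_{15} = 16; u_{16} = 17; u_{17} = 11; u_{18} = 6; u_{19} = 17; u_{20} = 1; u_{21} = 18; u_{22} = 19; u_{23} = 15; u_{24} = 12; u_{25} = 5; u_{26} = 17; u_{27} = 0; u_{28} = 17; u_{29} = 17; u_{30} = 12; u_{31} = 7; u_{32} = 19.
The sequence repeats with period 30.
The value 7 first appears (with k ≥ 3) at u_{11}.

11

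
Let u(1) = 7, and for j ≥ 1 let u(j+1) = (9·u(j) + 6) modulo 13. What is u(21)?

3

We have u(1) = 7, u(2) = 4, u(3) = 3, u(4) = 7.
The sequence repeats with period 3.
(21 - 1) mod 3 = 2, so u(21) = u(3) = 3.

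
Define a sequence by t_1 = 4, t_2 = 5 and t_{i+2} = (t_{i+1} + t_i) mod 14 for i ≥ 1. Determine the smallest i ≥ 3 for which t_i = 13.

8

Computing terms: t_1 = 4, t_2 = 5, t_3 = 9, t_4 = 0, t_5 = 9, t_6 = 9, t_7 = 4, t_8 = 13, t_9 = 3, t_{10} = 2, t_{11} = 5, t_{12} = 7, t_{13} = 12, t_{14} = 5, t_{15} = 3, t_{16} = 8, t_{17} = 11, t_{18} = 5, t_{19} = 2, t_{20} = 7, t_{21} = 9, t_{22} = 2, t_{23} = 11, t_{24} = 13, t_{25} = 10, t_{26} = 9, t_{27} = 5, t_{28} = 0, t_{29} = 5, t_{30} = 5, t_{31} = 10, t_{32} = 1, t_{33} = 11, t_{34} = 12, t_{35} = 9, t_{36} = 7, t_{37} = 2, t_{38} = 9, t_{39} = 11, t_{40} = 6, t_{41} = 3, t_{42} = 9, t_{43} = 12, t_{44} = 7, t_{45} = 5, t_{46} = 12, t_{47} = 3, t_{48} = 1, t_{49} = 4, t_{50} = 5.
Since (t_{49}, t_{50}) = (t_1, t_2) = (4, 5) (two consecutive terms determine the rest), the sequence is periodic with period 48.
The value 13 first appears (with i ≥ 3) at t_8.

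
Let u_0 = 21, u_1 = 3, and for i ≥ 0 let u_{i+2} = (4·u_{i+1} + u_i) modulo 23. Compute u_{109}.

We have u_0 = 21; u_1 = 3; u_2 = 10; u_3 = 20; u_4 = 21; u_5 = 12; u_6 = 0; u_7 = 12; u_8 = 2; u_9 = 20; u_{10} = 13; u_{11} = 3; u_{12} = 2; u_{13} = 11; u_{14} = 0; u_{15} = 11; u_{16} = 21; u_{17} = 3.
The sequence repeats with period 16.
So u_{109} = u_{0 + ((109-0) mod 16)} = u_{13} = 11.

11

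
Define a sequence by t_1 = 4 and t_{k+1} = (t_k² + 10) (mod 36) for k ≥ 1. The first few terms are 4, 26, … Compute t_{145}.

Listing terms: t_1 = 4, t_2 = 26, t_3 = 2, t_4 = 14, t_5 = 26.
Since t_5 = t_2 = 26, the sequence is eventually periodic: after a pre-period of length 1 it cycles with period 3.
For k ≥ 2, t_k depends only on (k - 2) mod 3. (145 - 2) mod 3 = 2, so t_{145} = t_4 = 14.

14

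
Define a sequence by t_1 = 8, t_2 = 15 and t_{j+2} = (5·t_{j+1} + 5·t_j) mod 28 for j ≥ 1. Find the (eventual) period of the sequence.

Computing terms: t_1 = 8; t_2 = 15; t_3 = 3; t_4 = 6; t_5 = 17; t_6 = 3; t_7 = 16; t_8 = 11; t_9 = 23; t_{10} = 2; t_{11} = 13; t_{12} = 19; t_{13} = 20; t_{14} = 27; t_{15} = 11; t_{16} = 22; t_{17} = 25; t_{18} = 11; t_{19} = 12; t_{20} = 3; t_{21} = 19; t_{22} = 26; t_{23} = 1; t_{24} = 23; t_{25} = 8; t_{26} = 15.
The sequence repeats with period 24.

24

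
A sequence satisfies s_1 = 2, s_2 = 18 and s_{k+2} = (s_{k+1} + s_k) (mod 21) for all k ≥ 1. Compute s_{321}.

We have s_1 = 2,  s_2 = 18,  s_3 = 20,  s_4 = 17,  s_5 = 16,  s_6 = 12,  s_7 = 7,  s_8 = 19,  s_9 = 5,  s_{10} = 3,  s_{11} = 8,  s_{12} = 11,  s_{13} = 19,  s_{14} = 9,  s_{15} = 7,  s_{16} = 16,  s_{17} = 2,  s_{18} = 18.
The sequence repeats with period 16.
(321 - 1) mod 16 = 0, so s_{321} = s_1 = 2.

2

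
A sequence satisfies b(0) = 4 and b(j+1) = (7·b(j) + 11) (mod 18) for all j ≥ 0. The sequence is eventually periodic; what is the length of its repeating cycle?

b(0) = 4; b(1) = 3; b(2) = 14; b(3) = 1; b(4) = 0; b(5) = 11; b(6) = 16; b(7) = 15; b(8) = 8; b(9) = 13; b(10) = 12; b(11) = 5; b(12) = 10; b(13) = 9; b(14) = 2; b(15) = 7; b(16) = 6; b(17) = 17; b(18) = 4.
The sequence repeats with period 18.

18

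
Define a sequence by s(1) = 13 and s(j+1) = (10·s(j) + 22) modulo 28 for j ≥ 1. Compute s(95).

22

Computing terms: s(1) = 13; s(2) = 12; s(3) = 2; s(4) = 14; s(5) = 22; s(6) = 18; s(7) = 6; s(8) = 26; s(9) = 2.
Since s(9) = s(3) = 2, the sequence is eventually periodic: after a pre-period of length 2 it cycles with period 6.
For j ≥ 3, s(j) depends only on (j - 3) mod 6. (95 - 3) mod 6 = 2, so s(95) = s(5) = 22.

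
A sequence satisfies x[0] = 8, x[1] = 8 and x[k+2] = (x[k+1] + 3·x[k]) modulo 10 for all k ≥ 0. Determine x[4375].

Computing terms: x[0] = 8,  x[1] = 8,  x[2] = 2,  x[3] = 6,  x[4] = 2,  x[5] = 0,  x[6] = 6,  x[7] = 6,  x[8] = 4,  x[9] = 2,  x[10] = 4,  x[11] = 0,  x[12] = 2,  x[13] = 2,  x[14] = 8,  x[15] = 4,  x[16] = 8,  x[17] = 0,  x[18] = 4,  x[19] = 4,  x[20] = 6,  x[21] = 8,  x[22] = 6,  x[23] = 0,  x[24] = 8,  x[25] = 8.
The sequence repeats with period 24.
So x[4375] = x[0 + ((4375-0) mod 24)] = x[7] = 6.

6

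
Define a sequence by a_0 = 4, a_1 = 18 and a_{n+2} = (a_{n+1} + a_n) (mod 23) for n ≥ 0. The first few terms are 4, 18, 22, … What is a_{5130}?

0

We have a_0 = 4, a_1 = 18, a_2 = 22, a_3 = 17, a_4 = 16, a_5 = 10, a_6 = 3, a_7 = 13, a_8 = 16, a_9 = 6, a_{10} = 22, a_{11} = 5, a_{12} = 4, a_{13} = 9, a_{14} = 13, a_{15} = 22, a_{16} = 12, a_{17} = 11, a_{18} = 0, a_{19} = 11, a_{20} = 11, a_{21} = 22, a_{22} = 10, a_{23} = 9, a_{24} = 19, a_{25} = 5, a_{26} = 1, a_{27} = 6, a_{28} = 7, a_{29} = 13, a_{30} = 20, a_{31} = 10, a_{32} = 7, a_{33} = 17, a_{34} = 1, a_{35} = 18, a_{36} = 19, a_{37} = 14, a_{38} = 10, a_{39} = 1, a_{40} = 11, a_{41} = 12, a_{42} = 0, a_{43} = 12, a_{44} = 12, a_{45} = 1, a_{46} = 13, a_{47} = 14, a_{48} = 4, a_{49} = 18.
Since (a_{48}, a_{49}) = (a_0, a_1) = (4, 18) (two consecutive terms determine the rest), the sequence is periodic with period 48.
So a_{5130} = a_{0 + ((5130-0) mod 48)} = a_{42} = 0.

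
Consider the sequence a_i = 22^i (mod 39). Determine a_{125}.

Computing terms: a_0 = 1; a_1 = 22; a_2 = 16; a_3 = 1.
The sequence repeats with period 3.
(125 - 0) mod 3 = 2, so a_{125} = a_2 = 16.

16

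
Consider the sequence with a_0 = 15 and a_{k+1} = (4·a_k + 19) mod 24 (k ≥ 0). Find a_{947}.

23

Computing terms: a_0 = 15, a_1 = 7, a_2 = 23, a_3 = 15.
Since a_3 = a_0 = 15, the sequence is periodic with period 3.
So a_{947} = a_{0 + ((947-0) mod 3)} = a_2 = 23.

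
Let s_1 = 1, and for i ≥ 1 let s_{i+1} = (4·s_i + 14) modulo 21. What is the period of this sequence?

Computing terms: s_1 = 1; s_2 = 18; s_3 = 2; s_4 = 1.
Since s_4 = s_1 = 1, the sequence is periodic with period 3.

3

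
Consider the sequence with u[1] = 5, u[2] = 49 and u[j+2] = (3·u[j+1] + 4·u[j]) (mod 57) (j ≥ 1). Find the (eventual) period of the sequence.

u[1] = 5, u[2] = 49, u[3] = 53, u[4] = 13, u[5] = 23, u[6] = 7, u[7] = 56, u[8] = 25, u[9] = 14, u[10] = 28, u[11] = 26, u[12] = 19, u[13] = 47, u[14] = 46, u[15] = 41, u[16] = 22, u[17] = 2, u[18] = 37, u[19] = 5, u[20] = 49.
Since (u[19], u[20]) = (u[1], u[2]) = (5, 49) (two consecutive terms determine the rest), the sequence is periodic with period 18.

18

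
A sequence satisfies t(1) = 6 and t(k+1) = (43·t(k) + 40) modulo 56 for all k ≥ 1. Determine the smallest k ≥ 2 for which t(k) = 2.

t(1) = 6; t(2) = 18; t(3) = 30; t(4) = 42; t(5) = 54; t(6) = 10; t(7) = 22; t(8) = 34; t(9) = 46; t(10) = 2; t(11) = 14; t(12) = 26; t(13) = 38; t(14) = 50; t(15) = 6.
The sequence repeats with period 14.
The value 2 first appears (with k ≥ 2) at t(10).

10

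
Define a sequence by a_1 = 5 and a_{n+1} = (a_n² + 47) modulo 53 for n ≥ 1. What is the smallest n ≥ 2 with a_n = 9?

Listing terms: a_1 = 5, a_2 = 19, a_3 = 37, a_4 = 38, a_5 = 7, a_6 = 43, a_7 = 41, a_8 = 32, a_9 = 11, a_{10} = 9, a_{11} = 22, a_{12} = 1, a_{13} = 48, a_{14} = 19.
Since a_{14} = a_2 = 19, the sequence is eventually periodic: after a pre-period of length 1 it cycles with period 12.
The value 9 first appears (with n ≥ 2) at a_{10}.

10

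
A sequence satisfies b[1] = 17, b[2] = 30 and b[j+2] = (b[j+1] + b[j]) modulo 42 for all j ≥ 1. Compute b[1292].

Listing terms: b[1] = 17; b[2] = 30; b[3] = 5; b[4] = 35; b[5] = 40; b[6] = 33; b[7] = 31; b[8] = 22; b[9] = 11; b[10] = 33; b[11] = 2; b[12] = 35; b[13] = 37; b[14] = 30; b[15] = 25; b[16] = 13; b[17] = 38; b[18] = 9; b[19] = 5; b[20] = 14; b[21] = 19; b[22] = 33; b[23] = 10; b[24] = 1; b[25] = 11; b[26] = 12; b[27] = 23; b[28] = 35; b[29] = 16; b[30] = 9; b[31] = 25; b[32] = 34; b[33] = 17; b[34] = 9; b[35] = 26; b[36] = 35; b[37] = 19; b[38] = 12; b[39] = 31; b[40] = 1; b[41] = 32; b[42] = 33; b[43] = 23; b[44] = 14; b[45] = 37; b[46] = 9; b[47] = 4; b[48] = 13; b[49] = 17; b[50] = 30.
The sequence repeats with period 48.
So b[1292] = b[1 + ((1292-1) mod 48)] = b[44] = 14.

14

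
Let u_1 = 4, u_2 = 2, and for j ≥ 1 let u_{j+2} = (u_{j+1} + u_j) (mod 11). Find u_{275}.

3

Listing terms: u_1 = 4, u_2 = 2, u_3 = 6, u_4 = 8, u_5 = 3, u_6 = 0, u_7 = 3, u_8 = 3, u_9 = 6, u_{10} = 9, u_{11} = 4, u_{12} = 2.
The sequence repeats with period 10.
So u_{275} = u_{1 + ((275-1) mod 10)} = u_5 = 3.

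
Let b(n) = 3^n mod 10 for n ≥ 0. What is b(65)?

Computing terms: b(0) = 1; b(1) = 3; b(2) = 9; b(3) = 7; b(4) = 1.
Since b(4) = b(0) = 1, the sequence is periodic with period 4.
So b(65) = b(0 + ((65-0) mod 4)) = b(1) = 3.

3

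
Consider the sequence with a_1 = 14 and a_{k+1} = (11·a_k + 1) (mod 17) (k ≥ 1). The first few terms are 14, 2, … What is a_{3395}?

Computing terms: a_1 = 14,  a_2 = 2,  a_3 = 6,  a_4 = 16,  a_5 = 7,  a_6 = 10,  a_7 = 9,  a_8 = 15,  a_9 = 13,  a_{10} = 8,  a_{11} = 4,  a_{12} = 11,  a_{13} = 3,  a_{14} = 0,  a_{15} = 1,  a_{16} = 12,  a_{17} = 14.
Since a_{17} = a_1 = 14, the sequence is periodic with period 16.
So a_{3395} = a_{1 + ((3395-1) mod 16)} = a_3 = 6.

6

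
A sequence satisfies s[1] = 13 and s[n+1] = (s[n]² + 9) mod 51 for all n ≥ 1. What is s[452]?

Computing terms: s[1] = 13,  s[2] = 25,  s[3] = 22,  s[4] = 34,  s[5] = 43,  s[6] = 22.
Since s[6] = s[3] = 22, the sequence is eventually periodic: after a pre-period of length 2 it cycles with period 3.
For n ≥ 3, s[n] depends only on (n - 3) mod 3. (452 - 3) mod 3 = 2, so s[452] = s[5] = 43.

43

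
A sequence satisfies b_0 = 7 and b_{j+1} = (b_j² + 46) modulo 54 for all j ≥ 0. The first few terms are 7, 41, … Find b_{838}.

We have b_0 = 7; b_1 = 41; b_2 = 53; b_3 = 47; b_4 = 41.
Since b_4 = b_1 = 41, the sequence is eventually periodic: after a pre-period of length 1 it cycles with period 3.
For j ≥ 1, b_j depends only on (j - 1) mod 3. (838 - 1) mod 3 = 0, so b_{838} = b_1 = 41.

41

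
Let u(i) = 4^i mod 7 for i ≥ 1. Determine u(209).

Listing terms: u(1) = 4, u(2) = 2, u(3) = 1, u(4) = 4.
The sequence repeats with period 3.
So u(209) = u(1 + ((209-1) mod 3)) = u(2) = 2.

2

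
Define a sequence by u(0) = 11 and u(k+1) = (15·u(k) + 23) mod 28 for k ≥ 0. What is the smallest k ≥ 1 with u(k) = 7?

12

Listing terms: u(0) = 11,  u(1) = 20,  u(2) = 15,  u(3) = 24,  u(4) = 19,  u(5) = 0,  u(6) = 23,  u(7) = 4,  u(8) = 27,  u(9) = 8,  u(10) = 3,  u(11) = 12,  u(12) = 7,  u(13) = 16,  u(14) = 11.
The sequence repeats with period 14.
The value 7 first appears (with k ≥ 1) at u(12).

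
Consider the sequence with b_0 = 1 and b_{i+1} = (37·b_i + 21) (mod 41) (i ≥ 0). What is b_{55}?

We have b_0 = 1,  b_1 = 17,  b_2 = 35,  b_3 = 4,  b_4 = 5,  b_5 = 1.
Since b_5 = b_0 = 1, the sequence is periodic with period 5.
So b_{55} = b_{0 + ((55-0) mod 5)} = b_0 = 1.

1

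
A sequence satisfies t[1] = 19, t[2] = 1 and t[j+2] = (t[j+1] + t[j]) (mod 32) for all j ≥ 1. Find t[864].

t[1] = 19, t[2] = 1, t[3] = 20, t[4] = 21, t[5] = 9, t[6] = 30, t[7] = 7, t[8] = 5, t[9] = 12, t[10] = 17, t[11] = 29, t[12] = 14, t[13] = 11, t[14] = 25, t[15] = 4, t[16] = 29, t[17] = 1, t[18] = 30, t[19] = 31, t[20] = 29, t[21] = 28, t[22] = 25, t[23] = 21, t[24] = 14, t[25] = 3, t[26] = 17, t[27] = 20, t[28] = 5, t[29] = 25, t[30] = 30, t[31] = 23, t[32] = 21, t[33] = 12, t[34] = 1, t[35] = 13, t[36] = 14, t[37] = 27, t[38] = 9, t[39] = 4, t[40] = 13, t[41] = 17, t[42] = 30, t[43] = 15, t[44] = 13, t[45] = 28, t[46] = 9, t[47] = 5, t[48] = 14, t[49] = 19, t[50] = 1.
Since (t[49], t[50]) = (t[1], t[2]) = (19, 1) (two consecutive terms determine the rest), the sequence is periodic with period 48.
So t[864] = t[1 + ((864-1) mod 48)] = t[48] = 14.

14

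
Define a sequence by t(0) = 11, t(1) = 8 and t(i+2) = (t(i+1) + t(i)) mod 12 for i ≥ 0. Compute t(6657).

11

Listing terms: t(0) = 11, t(1) = 8, t(2) = 7, t(3) = 3, t(4) = 10, t(5) = 1, t(6) = 11, t(7) = 0, t(8) = 11, t(9) = 11, t(10) = 10, t(11) = 9, t(12) = 7, t(13) = 4, t(14) = 11, t(15) = 3, t(16) = 2, t(17) = 5, t(18) = 7, t(19) = 0, t(20) = 7, t(21) = 7, t(22) = 2, t(23) = 9, t(24) = 11, t(25) = 8.
The sequence repeats with period 24.
So t(6657) = t(0 + ((6657-0) mod 24)) = t(9) = 11.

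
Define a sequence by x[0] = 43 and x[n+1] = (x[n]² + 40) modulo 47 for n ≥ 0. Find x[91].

9

We have x[0] = 43,  x[1] = 9,  x[2] = 27,  x[3] = 17,  x[4] = 0,  x[5] = 40,  x[6] = 42,  x[7] = 18,  x[8] = 35,  x[9] = 43.
Since x[9] = x[0] = 43, the sequence is periodic with period 9.
(91 - 0) mod 9 = 1, so x[91] = x[1] = 9.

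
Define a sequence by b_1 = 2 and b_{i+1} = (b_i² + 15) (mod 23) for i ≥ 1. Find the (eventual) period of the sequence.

Listing terms: b_1 = 2, b_2 = 19, b_3 = 8, b_4 = 10, b_5 = 0, b_6 = 15, b_7 = 10.
Since b_7 = b_4 = 10, the sequence is eventually periodic: after a pre-period of length 3 it cycles with period 3.

3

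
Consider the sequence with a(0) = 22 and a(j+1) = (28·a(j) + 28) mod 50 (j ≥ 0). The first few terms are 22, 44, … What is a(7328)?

32

a(0) = 22,  a(1) = 44,  a(2) = 10,  a(3) = 8,  a(4) = 2,  a(5) = 34,  a(6) = 30,  a(7) = 18,  a(8) = 32,  a(9) = 24,  a(10) = 0,  a(11) = 28,  a(12) = 12,  a(13) = 14,  a(14) = 20,  a(15) = 38,  a(16) = 42,  a(17) = 4,  a(18) = 40,  a(19) = 48,  a(20) = 22.
Since a(20) = a(0) = 22, the sequence is periodic with period 20.
(7328 - 0) mod 20 = 8, so a(7328) = a(8) = 32.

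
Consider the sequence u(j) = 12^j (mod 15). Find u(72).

Listing terms: u(0) = 1,  u(1) = 12,  u(2) = 9,  u(3) = 3,  u(4) = 6,  u(5) = 12.
Since u(5) = u(1) = 12, the sequence is eventually periodic: after a pre-period of length 1 it cycles with period 4.
For j ≥ 1, u(j) depends only on (j - 1) mod 4. (72 - 1) mod 4 = 3, so u(72) = u(4) = 6.

6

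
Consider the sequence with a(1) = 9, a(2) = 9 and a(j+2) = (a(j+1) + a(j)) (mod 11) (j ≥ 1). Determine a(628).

2

a(1) = 9,  a(2) = 9,  a(3) = 7,  a(4) = 5,  a(5) = 1,  a(6) = 6,  a(7) = 7,  a(8) = 2,  a(9) = 9,  a(10) = 0,  a(11) = 9,  a(12) = 9.
Since (a(11), a(12)) = (a(1), a(2)) = (9, 9) (two consecutive terms determine the rest), the sequence is periodic with period 10.
(628 - 1) mod 10 = 7, so a(628) = a(8) = 2.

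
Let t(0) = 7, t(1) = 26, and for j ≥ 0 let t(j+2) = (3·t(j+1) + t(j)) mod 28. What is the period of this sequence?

Computing terms: t(0) = 7,  t(1) = 26,  t(2) = 1,  t(3) = 1,  t(4) = 4,  t(5) = 13,  t(6) = 15,  t(7) = 2,  t(8) = 21,  t(9) = 9,  t(10) = 20,  t(11) = 13,  t(12) = 3,  t(13) = 22,  t(14) = 13,  t(15) = 5,  t(16) = 0,  t(17) = 5,  t(18) = 15,  t(19) = 22,  t(20) = 25,  t(21) = 13,  t(22) = 8,  t(23) = 9,  t(24) = 7,  t(25) = 2,  t(26) = 13,  t(27) = 13,  t(28) = 24,  t(29) = 1,  t(30) = 27,  t(31) = 26,  t(32) = 21,  t(33) = 5,  t(34) = 8,  t(35) = 1,  t(36) = 11,  t(37) = 6,  t(38) = 1,  t(39) = 9,  t(40) = 0,  t(41) = 9,  t(42) = 27,  t(43) = 6,  t(44) = 17,  t(45) = 1,  t(46) = 20,  t(47) = 5,  t(48) = 7,  t(49) = 26.
The sequence repeats with period 48.

48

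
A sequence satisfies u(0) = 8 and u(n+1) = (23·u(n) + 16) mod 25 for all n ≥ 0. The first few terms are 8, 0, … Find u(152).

3

We have u(0) = 8; u(1) = 0; u(2) = 16; u(3) = 9; u(4) = 23; u(5) = 20; u(6) = 1; u(7) = 14; u(8) = 13; u(9) = 15; u(10) = 11; u(11) = 19; u(12) = 3; u(13) = 10; u(14) = 21; u(15) = 24; u(16) = 18; u(17) = 5; u(18) = 6; u(19) = 4; u(20) = 8.
Since u(20) = u(0) = 8, the sequence is periodic with period 20.
(152 - 0) mod 20 = 12, so u(152) = u(12) = 3.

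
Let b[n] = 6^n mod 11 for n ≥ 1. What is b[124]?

Listing terms: b[1] = 6, b[2] = 3, b[3] = 7, b[4] = 9, b[5] = 10, b[6] = 5, b[7] = 8, b[8] = 4, b[9] = 2, b[10] = 1, b[11] = 6.
The sequence repeats with period 10.
So b[124] = b[1 + ((124-1) mod 10)] = b[4] = 9.

9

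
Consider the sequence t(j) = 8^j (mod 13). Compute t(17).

Computing terms: t(1) = 8; t(2) = 12; t(3) = 5; t(4) = 1; t(5) = 8.
The sequence repeats with period 4.
(17 - 1) mod 4 = 0, so t(17) = t(1) = 8.

8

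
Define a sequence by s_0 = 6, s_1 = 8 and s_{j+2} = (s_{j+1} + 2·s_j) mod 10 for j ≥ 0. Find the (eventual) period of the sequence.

4

s_0 = 6, s_1 = 8, s_2 = 0, s_3 = 6, s_4 = 6, s_5 = 8.
Since (s_4, s_5) = (s_0, s_1) = (6, 8) (two consecutive terms determine the rest), the sequence is periodic with period 4.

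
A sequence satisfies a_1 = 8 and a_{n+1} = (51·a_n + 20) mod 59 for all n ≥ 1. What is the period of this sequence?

Listing terms: a_1 = 8,  a_2 = 15,  a_3 = 18,  a_4 = 53,  a_5 = 9,  a_6 = 7,  a_7 = 23,  a_8 = 13,  a_9 = 34,  a_{10} = 43,  a_{11} = 30,  a_{12} = 16,  a_{13} = 10,  a_{14} = 58,  a_{15} = 28,  a_{16} = 32,  a_{17} = 0,  a_{18} = 20,  a_{19} = 37,  a_{20} = 19,  a_{21} = 45,  a_{22} = 14,  a_{23} = 26,  a_{24} = 48,  a_{25} = 49,  a_{26} = 41,  a_{27} = 46,  a_{28} = 6,  a_{29} = 31,  a_{30} = 8.
Since a_{30} = a_1 = 8, the sequence is periodic with period 29.

29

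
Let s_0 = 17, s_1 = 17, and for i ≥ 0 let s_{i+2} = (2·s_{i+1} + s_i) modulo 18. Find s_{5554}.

We have s_0 = 17; s_1 = 17; s_2 = 15; s_3 = 11; s_4 = 1; s_5 = 13; s_6 = 9; s_7 = 13; s_8 = 17; s_9 = 11; s_{10} = 3; s_{11} = 17; s_{12} = 1; s_{13} = 1; s_{14} = 3; s_{15} = 7; s_{16} = 17; s_{17} = 5; s_{18} = 9; s_{19} = 5; s_{20} = 1; s_{21} = 7; s_{22} = 15; s_{23} = 1; s_{24} = 17; s_{25} = 17.
Since (s_{24}, s_{25}) = (s_0, s_1) = (17, 17) (two consecutive terms determine the rest), the sequence is periodic with period 24.
(5554 - 0) mod 24 = 10, so s_{5554} = s_{10} = 3.

3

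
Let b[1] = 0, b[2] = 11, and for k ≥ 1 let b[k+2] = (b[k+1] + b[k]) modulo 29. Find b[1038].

11

Computing terms: b[1] = 0; b[2] = 11; b[3] = 11; b[4] = 22; b[5] = 4; b[6] = 26; b[7] = 1; b[8] = 27; b[9] = 28; b[10] = 26; b[11] = 25; b[12] = 22; b[13] = 18; b[14] = 11; b[15] = 0; b[16] = 11.
The sequence repeats with period 14.
(1038 - 1) mod 14 = 1, so b[1038] = b[2] = 11.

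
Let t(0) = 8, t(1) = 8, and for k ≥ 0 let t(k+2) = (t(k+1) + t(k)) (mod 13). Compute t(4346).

Listing terms: t(0) = 8,  t(1) = 8,  t(2) = 3,  t(3) = 11,  t(4) = 1,  t(5) = 12,  t(6) = 0,  t(7) = 12,  t(8) = 12,  t(9) = 11,  t(10) = 10,  t(11) = 8,  t(12) = 5,  t(13) = 0,  t(14) = 5,  t(15) = 5,  t(16) = 10,  t(17) = 2,  t(18) = 12,  t(19) = 1,  t(20) = 0,  t(21) = 1,  t(22) = 1,  t(23) = 2,  t(24) = 3,  t(25) = 5,  t(26) = 8,  t(27) = 0,  t(28) = 8,  t(29) = 8.
The sequence repeats with period 28.
So t(4346) = t(0 + ((4346-0) mod 28)) = t(6) = 0.

0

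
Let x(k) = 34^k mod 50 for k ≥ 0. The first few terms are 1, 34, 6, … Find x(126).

Listing terms: x(0) = 1; x(1) = 34; x(2) = 6; x(3) = 4; x(4) = 36; x(5) = 24; x(6) = 16; x(7) = 44; x(8) = 46; x(9) = 14; x(10) = 26; x(11) = 34.
Since x(11) = x(1) = 34, the sequence is eventually periodic: after a pre-period of length 1 it cycles with period 10.
For k ≥ 1, x(k) depends only on (k - 1) mod 10. (126 - 1) mod 10 = 5, so x(126) = x(6) = 16.

16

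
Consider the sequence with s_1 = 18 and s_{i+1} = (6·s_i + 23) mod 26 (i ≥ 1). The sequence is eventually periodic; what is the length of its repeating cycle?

12

Computing terms: s_1 = 18,  s_2 = 1,  s_3 = 3,  s_4 = 15,  s_5 = 9,  s_6 = 25,  s_7 = 17,  s_8 = 21,  s_9 = 19,  s_{10} = 7,  s_{11} = 13,  s_{12} = 23,  s_{13} = 5,  s_{14} = 1.
Since s_{14} = s_2 = 1, the sequence is eventually periodic: after a pre-period of length 1 it cycles with period 12.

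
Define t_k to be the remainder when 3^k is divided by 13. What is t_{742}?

Listing terms: t_0 = 1, t_1 = 3, t_2 = 9, t_3 = 1.
Since t_3 = t_0 = 1, the sequence is periodic with period 3.
So t_{742} = t_{0 + ((742-0) mod 3)} = t_1 = 3.

3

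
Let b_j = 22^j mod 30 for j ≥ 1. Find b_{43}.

28

We have b_1 = 22,  b_2 = 4,  b_3 = 28,  b_4 = 16,  b_5 = 22.
Since b_5 = b_1 = 22, the sequence is periodic with period 4.
So b_{43} = b_{1 + ((43-1) mod 4)} = b_3 = 28.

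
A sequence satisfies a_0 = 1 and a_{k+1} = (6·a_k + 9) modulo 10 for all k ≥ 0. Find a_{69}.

a_0 = 1; a_1 = 5; a_2 = 9; a_3 = 3; a_4 = 7; a_5 = 1.
Since a_5 = a_0 = 1, the sequence is periodic with period 5.
So a_{69} = a_{0 + ((69-0) mod 5)} = a_4 = 7.

7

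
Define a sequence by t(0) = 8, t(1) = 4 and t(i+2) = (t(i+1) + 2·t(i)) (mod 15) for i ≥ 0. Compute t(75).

13

Computing terms: t(0) = 8; t(1) = 4; t(2) = 5; t(3) = 13; t(4) = 8; t(5) = 4.
Since (t(4), t(5)) = (t(0), t(1)) = (8, 4) (two consecutive terms determine the rest), the sequence is periodic with period 4.
So t(75) = t(0 + ((75-0) mod 4)) = t(3) = 13.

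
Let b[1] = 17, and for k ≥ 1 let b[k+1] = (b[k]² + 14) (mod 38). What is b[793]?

21

Computing terms: b[1] = 17; b[2] = 37; b[3] = 15; b[4] = 11; b[5] = 21; b[6] = 37.
Since b[6] = b[2] = 37, the sequence is eventually periodic: after a pre-period of length 1 it cycles with period 4.
For k ≥ 2, b[k] depends only on (k - 2) mod 4. (793 - 2) mod 4 = 3, so b[793] = b[5] = 21.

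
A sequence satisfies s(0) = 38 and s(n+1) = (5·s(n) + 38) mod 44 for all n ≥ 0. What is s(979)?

0

Computing terms: s(0) = 38, s(1) = 8, s(2) = 34, s(3) = 32, s(4) = 22, s(5) = 16, s(6) = 30, s(7) = 12, s(8) = 10, s(9) = 0, s(10) = 38.
Since s(10) = s(0) = 38, the sequence is periodic with period 10.
(979 - 0) mod 10 = 9, so s(979) = s(9) = 0.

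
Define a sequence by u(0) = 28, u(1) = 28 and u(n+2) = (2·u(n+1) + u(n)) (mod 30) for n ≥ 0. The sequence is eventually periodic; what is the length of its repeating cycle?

We have u(0) = 28, u(1) = 28, u(2) = 24, u(3) = 16, u(4) = 26, u(5) = 8, u(6) = 12, u(7) = 2, u(8) = 16, u(9) = 4, u(10) = 24, u(11) = 22, u(12) = 8, u(13) = 8, u(14) = 24, u(15) = 26, u(16) = 16, u(17) = 28, u(18) = 12, u(19) = 22, u(20) = 26, u(21) = 14, u(22) = 24, u(23) = 2, u(24) = 28, u(25) = 28.
The sequence repeats with period 24.

24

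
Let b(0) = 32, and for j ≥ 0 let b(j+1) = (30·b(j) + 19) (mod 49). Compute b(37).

48

b(0) = 32; b(1) = 48; b(2) = 38; b(3) = 32.
The sequence repeats with period 3.
(37 - 0) mod 3 = 1, so b(37) = b(1) = 48.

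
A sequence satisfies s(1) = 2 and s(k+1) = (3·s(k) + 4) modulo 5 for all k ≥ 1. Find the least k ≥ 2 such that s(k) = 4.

3

We have s(1) = 2; s(2) = 0; s(3) = 4; s(4) = 1; s(5) = 2.
Since s(5) = s(1) = 2, the sequence is periodic with period 4.
The value 4 first appears (with k ≥ 2) at s(3).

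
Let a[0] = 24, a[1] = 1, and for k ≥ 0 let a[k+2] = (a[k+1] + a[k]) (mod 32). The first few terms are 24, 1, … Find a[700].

3

Computing terms: a[0] = 24; a[1] = 1; a[2] = 25; a[3] = 26; a[4] = 19; a[5] = 13; a[6] = 0; a[7] = 13; a[8] = 13; a[9] = 26; a[10] = 7; a[11] = 1; a[12] = 8; a[13] = 9; a[14] = 17; a[15] = 26; a[16] = 11; a[17] = 5; a[18] = 16; a[19] = 21; a[20] = 5; a[21] = 26; a[22] = 31; a[23] = 25; a[24] = 24; a[25] = 17; a[26] = 9; a[27] = 26; a[28] = 3; a[29] = 29; a[30] = 0; a[31] = 29; a[32] = 29; a[33] = 26; a[34] = 23; a[35] = 17; a[36] = 8; a[37] = 25; a[38] = 1; a[39] = 26; a[40] = 27; a[41] = 21; a[42] = 16; a[43] = 5; a[44] = 21; a[45] = 26; a[46] = 15; a[47] = 9; a[48] = 24; a[49] = 1.
The sequence repeats with period 48.
(700 - 0) mod 48 = 28, so a[700] = a[28] = 3.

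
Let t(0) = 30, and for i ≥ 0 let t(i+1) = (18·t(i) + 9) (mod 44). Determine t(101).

We have t(0) = 30; t(1) = 21; t(2) = 35; t(3) = 23; t(4) = 27; t(5) = 11; t(6) = 31; t(7) = 39; t(8) = 7; t(9) = 3; t(10) = 19; t(11) = 43; t(12) = 35.
Since t(12) = t(2) = 35, the sequence is eventually periodic: after a pre-period of length 2 it cycles with period 10.
For i ≥ 2, t(i) depends only on (i - 2) mod 10. (101 - 2) mod 10 = 9, so t(101) = t(11) = 43.

43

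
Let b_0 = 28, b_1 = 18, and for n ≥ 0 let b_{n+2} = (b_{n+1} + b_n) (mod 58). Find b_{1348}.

Computing terms: b_0 = 28; b_1 = 18; b_2 = 46; b_3 = 6; b_4 = 52; b_5 = 0; b_6 = 52; b_7 = 52; b_8 = 46; b_9 = 40; b_{10} = 28; b_{11} = 10; b_{12} = 38; b_{13} = 48; b_{14} = 28; b_{15} = 18.
Since (b_{14}, b_{15}) = (b_0, b_1) = (28, 18) (two consecutive terms determine the rest), the sequence is periodic with period 14.
So b_{1348} = b_{0 + ((1348-0) mod 14)} = b_4 = 52.

52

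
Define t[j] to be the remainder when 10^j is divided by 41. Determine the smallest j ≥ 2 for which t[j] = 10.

6

Listing terms: t[1] = 10, t[2] = 18, t[3] = 16, t[4] = 37, t[5] = 1, t[6] = 10.
Since t[6] = t[1] = 10, the sequence is periodic with period 5.
The value 10 next appears (with j ≥ 2) at t[6].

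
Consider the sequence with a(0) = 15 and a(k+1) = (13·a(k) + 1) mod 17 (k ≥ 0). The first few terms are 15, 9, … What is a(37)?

Computing terms: a(0) = 15,  a(1) = 9,  a(2) = 16,  a(3) = 5,  a(4) = 15.
The sequence repeats with period 4.
(37 - 0) mod 4 = 1, so a(37) = a(1) = 9.

9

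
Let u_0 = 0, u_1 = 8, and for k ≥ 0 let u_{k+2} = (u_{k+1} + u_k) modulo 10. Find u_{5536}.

Listing terms: u_0 = 0,  u_1 = 8,  u_2 = 8,  u_3 = 6,  u_4 = 4,  u_5 = 0,  u_6 = 4,  u_7 = 4,  u_8 = 8,  u_9 = 2,  u_{10} = 0,  u_{11} = 2,  u_{12} = 2,  u_{13} = 4,  u_{14} = 6,  u_{15} = 0,  u_{16} = 6,  u_{17} = 6,  u_{18} = 2,  u_{19} = 8,  u_{20} = 0,  u_{21} = 8.
The sequence repeats with period 20.
So u_{5536} = u_{0 + ((5536-0) mod 20)} = u_{16} = 6.

6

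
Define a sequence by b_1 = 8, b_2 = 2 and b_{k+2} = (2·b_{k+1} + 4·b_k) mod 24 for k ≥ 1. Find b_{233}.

Computing terms: b_1 = 8; b_2 = 2; b_3 = 12; b_4 = 8; b_5 = 16; b_6 = 16; b_7 = 0; b_8 = 16; b_9 = 8; b_{10} = 8; b_{11} = 0; b_{12} = 8; b_{13} = 16.
Since (b_{12}, b_{13}) = (b_4, b_5) = (8, 16) (two consecutive terms determine the rest), the sequence is eventually periodic: after a pre-period of length 3 it cycles with period 8.
For k ≥ 4, b_k depends only on (k - 4) mod 8. (233 - 4) mod 8 = 5, so b_{233} = b_9 = 8.

8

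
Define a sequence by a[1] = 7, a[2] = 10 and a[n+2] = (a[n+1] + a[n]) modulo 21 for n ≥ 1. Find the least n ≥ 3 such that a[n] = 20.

14

Computing terms: a[1] = 7, a[2] = 10, a[3] = 17, a[4] = 6, a[5] = 2, a[6] = 8, a[7] = 10, a[8] = 18, a[9] = 7, a[10] = 4, a[11] = 11, a[12] = 15, a[13] = 5, a[14] = 20, a[15] = 4, a[16] = 3, a[17] = 7, a[18] = 10.
The sequence repeats with period 16.
The value 20 first appears (with n ≥ 3) at a[14].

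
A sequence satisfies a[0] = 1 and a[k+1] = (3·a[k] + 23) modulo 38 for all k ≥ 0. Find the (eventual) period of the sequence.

a[0] = 1,  a[1] = 26,  a[2] = 25,  a[3] = 22,  a[4] = 13,  a[5] = 24,  a[6] = 19,  a[7] = 4,  a[8] = 35,  a[9] = 14,  a[10] = 27,  a[11] = 28,  a[12] = 31,  a[13] = 2,  a[14] = 29,  a[15] = 34,  a[16] = 11,  a[17] = 18,  a[18] = 1.
Since a[18] = a[0] = 1, the sequence is periodic with period 18.

18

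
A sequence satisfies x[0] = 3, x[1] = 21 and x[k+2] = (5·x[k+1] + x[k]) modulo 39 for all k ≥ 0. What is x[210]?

36

Computing terms: x[0] = 3, x[1] = 21, x[2] = 30, x[3] = 15, x[4] = 27, x[5] = 33, x[6] = 36, x[7] = 18, x[8] = 9, x[9] = 24, x[10] = 12, x[11] = 6, x[12] = 3, x[13] = 21.
Since (x[12], x[13]) = (x[0], x[1]) = (3, 21) (two consecutive terms determine the rest), the sequence is periodic with period 12.
So x[210] = x[0 + ((210-0) mod 12)] = x[6] = 36.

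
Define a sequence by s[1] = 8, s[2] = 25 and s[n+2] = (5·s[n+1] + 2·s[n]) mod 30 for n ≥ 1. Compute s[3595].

11

s[1] = 8,  s[2] = 25,  s[3] = 21,  s[4] = 5,  s[5] = 7,  s[6] = 15,  s[7] = 29,  s[8] = 25,  s[9] = 3,  s[10] = 5,  s[11] = 1,  s[12] = 15,  s[13] = 17,  s[14] = 25,  s[15] = 9,  s[16] = 5,  s[17] = 13,  s[18] = 15,  s[19] = 11,  s[20] = 25,  s[21] = 27,  s[22] = 5,  s[23] = 19,  s[24] = 15,  s[25] = 23,  s[26] = 25,  s[27] = 21.
Since (s[26], s[27]) = (s[2], s[3]) = (25, 21) (two consecutive terms determine the rest), the sequence is eventually periodic: after a pre-period of length 1 it cycles with period 24.
For n ≥ 2, s[n] depends only on (n - 2) mod 24. (3595 - 2) mod 24 = 17, so s[3595] = s[19] = 11.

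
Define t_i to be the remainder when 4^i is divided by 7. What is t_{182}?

Listing terms: t_0 = 1; t_1 = 4; t_2 = 2; t_3 = 1.
Since t_3 = t_0 = 1, the sequence is periodic with period 3.
So t_{182} = t_{0 + ((182-0) mod 3)} = t_2 = 2.

2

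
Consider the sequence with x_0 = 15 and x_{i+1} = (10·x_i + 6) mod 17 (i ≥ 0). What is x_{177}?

3

x_0 = 15, x_1 = 3, x_2 = 2, x_3 = 9, x_4 = 11, x_5 = 14, x_6 = 10, x_7 = 4, x_8 = 12, x_9 = 7, x_{10} = 8, x_{11} = 1, x_{12} = 16, x_{13} = 13, x_{14} = 0, x_{15} = 6, x_{16} = 15.
Since x_{16} = x_0 = 15, the sequence is periodic with period 16.
(177 - 0) mod 16 = 1, so x_{177} = x_1 = 3.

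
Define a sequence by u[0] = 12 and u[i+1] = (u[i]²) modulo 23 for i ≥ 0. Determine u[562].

Computing terms: u[0] = 12, u[1] = 6, u[2] = 13, u[3] = 8, u[4] = 18, u[5] = 2, u[6] = 4, u[7] = 16, u[8] = 3, u[9] = 9, u[10] = 12.
The sequence repeats with period 10.
So u[562] = u[0 + ((562-0) mod 10)] = u[2] = 13.

13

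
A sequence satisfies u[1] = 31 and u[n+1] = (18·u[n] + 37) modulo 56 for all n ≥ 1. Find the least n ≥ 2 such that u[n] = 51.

Computing terms: u[1] = 31,  u[2] = 35,  u[3] = 51,  u[4] = 3,  u[5] = 35.
Since u[5] = u[2] = 35, the sequence is eventually periodic: after a pre-period of length 1 it cycles with period 3.
The value 51 first appears (with n ≥ 2) at u[3].

3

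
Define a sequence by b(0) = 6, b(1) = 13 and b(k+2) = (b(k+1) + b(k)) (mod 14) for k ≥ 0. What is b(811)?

3

b(0) = 6; b(1) = 13; b(2) = 5; b(3) = 4; b(4) = 9; b(5) = 13; b(6) = 8; b(7) = 7; b(8) = 1; b(9) = 8; b(10) = 9; b(11) = 3; b(12) = 12; b(13) = 1; b(14) = 13; b(15) = 0; b(16) = 13; b(17) = 13; b(18) = 12; b(19) = 11; b(20) = 9; b(21) = 6; b(22) = 1; b(23) = 7; b(24) = 8; b(25) = 1; b(26) = 9; b(27) = 10; b(28) = 5; b(29) = 1; b(30) = 6; b(31) = 7; b(32) = 13; b(33) = 6; b(34) = 5; b(35) = 11; b(36) = 2; b(37) = 13; b(38) = 1; b(39) = 0; b(40) = 1; b(41) = 1; b(42) = 2; b(43) = 3; b(44) = 5; b(45) = 8; b(46) = 13; b(47) = 7; b(48) = 6; b(49) = 13.
Since (b(48), b(49)) = (b(0), b(1)) = (6, 13) (two consecutive terms determine the rest), the sequence is periodic with period 48.
So b(811) = b(0 + ((811-0) mod 48)) = b(43) = 3.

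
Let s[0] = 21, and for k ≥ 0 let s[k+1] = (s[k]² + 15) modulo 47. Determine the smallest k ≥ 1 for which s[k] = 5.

Listing terms: s[0] = 21, s[1] = 33, s[2] = 23, s[3] = 27, s[4] = 39, s[5] = 32, s[6] = 5, s[7] = 40, s[8] = 17, s[9] = 22, s[10] = 29, s[11] = 10, s[12] = 21.
The sequence repeats with period 12.
The value 5 first appears (with k ≥ 1) at s[6].

6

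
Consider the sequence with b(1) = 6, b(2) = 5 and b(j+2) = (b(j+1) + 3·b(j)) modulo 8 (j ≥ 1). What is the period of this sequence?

6

We have b(1) = 6,  b(2) = 5,  b(3) = 7,  b(4) = 6,  b(5) = 3,  b(6) = 5,  b(7) = 6,  b(8) = 5.
The sequence repeats with period 6.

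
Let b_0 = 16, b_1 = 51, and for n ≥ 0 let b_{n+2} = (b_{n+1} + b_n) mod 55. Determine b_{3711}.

We have b_0 = 16, b_1 = 51, b_2 = 12, b_3 = 8, b_4 = 20, b_5 = 28, b_6 = 48, b_7 = 21, b_8 = 14, b_9 = 35, b_{10} = 49, b_{11} = 29, b_{12} = 23, b_{13} = 52, b_{14} = 20, b_{15} = 17, b_{16} = 37, b_{17} = 54, b_{18} = 36, b_{19} = 35, b_{20} = 16, b_{21} = 51.
The sequence repeats with period 20.
(3711 - 0) mod 20 = 11, so b_{3711} = b_{11} = 29.

29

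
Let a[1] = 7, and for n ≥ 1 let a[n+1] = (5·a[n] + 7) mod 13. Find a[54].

Computing terms: a[1] = 7,  a[2] = 3,  a[3] = 9,  a[4] = 0,  a[5] = 7.
Since a[5] = a[1] = 7, the sequence is periodic with period 4.
So a[54] = a[1 + ((54-1) mod 4)] = a[2] = 3.

3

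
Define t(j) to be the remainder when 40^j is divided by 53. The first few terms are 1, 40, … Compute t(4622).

15

t(0) = 1, t(1) = 40, t(2) = 10, t(3) = 29, t(4) = 47, t(5) = 25, t(6) = 46, t(7) = 38, t(8) = 36, t(9) = 9, t(10) = 42, t(11) = 37, t(12) = 49, t(13) = 52, t(14) = 13, t(15) = 43, t(16) = 24, t(17) = 6, t(18) = 28, t(19) = 7, t(20) = 15, t(21) = 17, t(22) = 44, t(23) = 11, t(24) = 16, t(25) = 4, t(26) = 1.
Since t(26) = t(0) = 1, the sequence is periodic with period 26.
(4622 - 0) mod 26 = 20, so t(4622) = t(20) = 15.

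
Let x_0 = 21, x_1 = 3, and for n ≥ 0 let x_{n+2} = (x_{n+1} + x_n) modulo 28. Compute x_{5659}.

15

Computing terms: x_0 = 21, x_1 = 3, x_2 = 24, x_3 = 27, x_4 = 23, x_5 = 22, x_6 = 17, x_7 = 11, x_8 = 0, x_9 = 11, x_{10} = 11, x_{11} = 22, x_{12} = 5, x_{13} = 27, x_{14} = 4, x_{15} = 3, x_{16} = 7, x_{17} = 10, x_{18} = 17, x_{19} = 27, x_{20} = 16, x_{21} = 15, x_{22} = 3, x_{23} = 18, x_{24} = 21, x_{25} = 11, x_{26} = 4, x_{27} = 15, x_{28} = 19, x_{29} = 6, x_{30} = 25, x_{31} = 3, x_{32} = 0, x_{33} = 3, x_{34} = 3, x_{35} = 6, x_{36} = 9, x_{37} = 15, x_{38} = 24, x_{39} = 11, x_{40} = 7, x_{41} = 18, x_{42} = 25, x_{43} = 15, x_{44} = 12, x_{45} = 27, x_{46} = 11, x_{47} = 10, x_{48} = 21, x_{49} = 3.
Since (x_{48}, x_{49}) = (x_0, x_1) = (21, 3) (two consecutive terms determine the rest), the sequence is periodic with period 48.
So x_{5659} = x_{0 + ((5659-0) mod 48)} = x_{43} = 15.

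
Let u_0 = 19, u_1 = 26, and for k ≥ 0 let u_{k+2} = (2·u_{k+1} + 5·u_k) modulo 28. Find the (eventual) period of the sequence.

24

We have u_0 = 19,  u_1 = 26,  u_2 = 7,  u_3 = 4,  u_4 = 15,  u_5 = 22,  u_6 = 7,  u_7 = 12,  u_8 = 3,  u_9 = 10,  u_{10} = 7,  u_{11} = 8,  u_{12} = 23,  u_{13} = 2,  u_{14} = 7,  u_{15} = 24,  u_{16} = 27,  u_{17} = 6,  u_{18} = 7,  u_{19} = 16,  u_{20} = 11,  u_{21} = 18,  u_{22} = 7,  u_{23} = 20,  u_{24} = 19,  u_{25} = 26.
Since (u_{24}, u_{25}) = (u_0, u_1) = (19, 26) (two consecutive terms determine the rest), the sequence is periodic with period 24.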